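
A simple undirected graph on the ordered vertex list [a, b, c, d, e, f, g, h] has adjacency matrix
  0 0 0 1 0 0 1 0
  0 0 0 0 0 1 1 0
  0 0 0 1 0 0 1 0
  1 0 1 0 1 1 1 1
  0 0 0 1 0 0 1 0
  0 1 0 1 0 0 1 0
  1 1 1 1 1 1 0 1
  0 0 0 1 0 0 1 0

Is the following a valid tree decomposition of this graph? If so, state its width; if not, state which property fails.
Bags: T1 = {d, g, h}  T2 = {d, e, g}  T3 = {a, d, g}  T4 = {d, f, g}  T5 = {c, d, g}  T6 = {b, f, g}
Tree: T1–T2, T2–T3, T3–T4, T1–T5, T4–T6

Every vertex of G appears in some bag (union = {a, b, c, d, e, f, g, h}); every edge is covered by a bag; and for each vertex v the set of bags containing v is connected in the bag tree. The decomposition is therefore valid. The largest bag has 3 vertices, so the width is 2.

Yes; width 2.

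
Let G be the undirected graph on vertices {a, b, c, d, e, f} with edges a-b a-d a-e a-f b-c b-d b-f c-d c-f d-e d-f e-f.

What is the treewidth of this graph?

A width-3 tree decomposition is:
Bags: B1 = {b, c, d, f}  B2 = {a, b, d, f}  B3 = {a, d, e, f}
Tree: B1–B2, B2–B3
Each bag holds 4 vertices, so the decomposition has width 3, which upper-bounds the treewidth. On the other hand G contains the 4-clique {b, c, d, f}. A clique must lie in a single bag of any decomposition, so no decomposition can have width below 3. Combining the bounds, tw(G) = 3.

3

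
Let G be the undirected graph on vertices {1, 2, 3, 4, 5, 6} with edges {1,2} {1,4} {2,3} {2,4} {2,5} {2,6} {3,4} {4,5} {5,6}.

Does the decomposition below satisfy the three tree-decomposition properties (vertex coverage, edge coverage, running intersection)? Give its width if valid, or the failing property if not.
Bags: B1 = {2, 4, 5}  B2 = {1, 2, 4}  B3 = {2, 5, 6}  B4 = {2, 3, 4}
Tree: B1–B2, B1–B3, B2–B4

Yes; width 2.

Every vertex of G appears in some bag (union = {1, 2, 3, 4, 5, 6}); every edge is covered by a bag; and for each vertex v the set of bags containing v is connected in the bag tree. The decomposition is therefore valid. The largest bag has 3 vertices, so the width is 2.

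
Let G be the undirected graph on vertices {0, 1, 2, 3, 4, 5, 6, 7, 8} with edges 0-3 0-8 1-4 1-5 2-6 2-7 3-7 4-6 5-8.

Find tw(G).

2

A width-2 tree decomposition is:
Bags: B1 = {1, 5, 8}  B2 = {1, 4, 8}  B3 = {4, 6, 8}  B4 = {2, 6, 8}  B5 = {2, 7, 8}  B6 = {3, 7, 8}  B7 = {0, 3, 8}
Tree: B1–B2, B2–B3, B3–B4, B4–B5, B5–B6, B6–B7
Each bag holds 3 vertices, so the decomposition has width 2, which upper-bounds the treewidth. The edges 8–5–1–4–6–2–7–3–0–8 form a cycle, so G is not a tree and its treewidth is at least 2. The upper and lower bounds meet at 2, so that is the treewidth.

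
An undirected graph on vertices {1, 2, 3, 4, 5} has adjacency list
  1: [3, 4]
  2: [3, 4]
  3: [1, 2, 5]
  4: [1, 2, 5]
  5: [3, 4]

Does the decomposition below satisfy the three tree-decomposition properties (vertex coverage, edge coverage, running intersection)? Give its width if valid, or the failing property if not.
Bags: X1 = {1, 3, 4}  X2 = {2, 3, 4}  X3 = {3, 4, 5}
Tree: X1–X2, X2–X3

Yes; width 2.

Checking the three conditions: (i) the bags cover all of {1, 2, 3, 4, 5}; (ii) for each edge, some bag contains both endpoints; (iii) the bags containing any fixed vertex form a subtree. All hold, so the decomposition is valid with width 3 − 1 = 2.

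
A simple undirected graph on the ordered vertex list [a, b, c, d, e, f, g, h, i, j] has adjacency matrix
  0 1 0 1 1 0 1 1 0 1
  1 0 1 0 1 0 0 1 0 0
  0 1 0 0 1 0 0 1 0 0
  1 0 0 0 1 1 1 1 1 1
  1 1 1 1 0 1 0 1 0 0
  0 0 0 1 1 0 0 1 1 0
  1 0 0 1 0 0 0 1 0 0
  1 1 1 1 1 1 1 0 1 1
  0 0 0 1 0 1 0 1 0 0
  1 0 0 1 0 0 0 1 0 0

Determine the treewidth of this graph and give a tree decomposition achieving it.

Treewidth 3.
One such decomposition:
Bags: B1 = {a, d, e, h}  B2 = {a, b, e, h}  B3 = {b, c, e, h}  B4 = {d, e, f, h}  B5 = {a, d, h, j}  B6 = {d, f, h, i}  B7 = {a, d, g, h}
Tree: B1–B2, B2–B3, B1–B4, B1–B5, B4–B6, B1–B7

Each bag holds 4 vertices, so the decomposition has width 3, which upper-bounds the treewidth. For the lower bound, the 4 vertices {a, d, g, h} are pairwise adjacent, and any tree decomposition puts a clique entirely inside one bag — forcing width ≥ 3. Combining the bounds, tw(G) = 3.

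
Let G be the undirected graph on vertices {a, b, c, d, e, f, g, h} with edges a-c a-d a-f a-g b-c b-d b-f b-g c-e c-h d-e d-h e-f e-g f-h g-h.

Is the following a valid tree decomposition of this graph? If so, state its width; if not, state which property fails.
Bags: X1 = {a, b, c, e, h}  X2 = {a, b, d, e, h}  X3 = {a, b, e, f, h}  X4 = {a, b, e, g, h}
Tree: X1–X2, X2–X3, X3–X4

Yes; width 4.

Every vertex of G appears in some bag (union = {a, b, c, d, e, f, g, h}); every edge is covered by a bag; and for each vertex v the set of bags containing v is connected in the bag tree. The decomposition is therefore valid. The largest bag has 5 vertices, so the width is 4.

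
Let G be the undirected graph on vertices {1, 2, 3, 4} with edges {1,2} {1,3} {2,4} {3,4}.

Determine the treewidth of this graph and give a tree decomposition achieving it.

The largest bag has 3 vertices, giving width 2; this decomposition certifies tw(G) ≤ 2. The edges 4–2–1–3–4 form a cycle, so G is not a tree and its treewidth is at least 2. The upper and lower bounds meet at 2, so that is the treewidth.

Treewidth 2.
Bags: B1 = {1, 2, 4}  B2 = {1, 3, 4}
Tree: B1–B2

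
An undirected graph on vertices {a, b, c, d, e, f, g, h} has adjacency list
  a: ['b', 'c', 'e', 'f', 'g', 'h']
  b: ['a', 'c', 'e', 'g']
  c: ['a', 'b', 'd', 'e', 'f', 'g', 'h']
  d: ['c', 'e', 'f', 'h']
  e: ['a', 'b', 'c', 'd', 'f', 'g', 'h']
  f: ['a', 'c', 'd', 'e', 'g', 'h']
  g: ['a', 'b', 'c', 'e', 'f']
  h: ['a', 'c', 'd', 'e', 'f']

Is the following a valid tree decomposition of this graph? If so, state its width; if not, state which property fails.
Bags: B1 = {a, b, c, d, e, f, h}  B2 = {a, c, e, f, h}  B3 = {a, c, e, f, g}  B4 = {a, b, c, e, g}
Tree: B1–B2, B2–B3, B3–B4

No — bags containing vertex b are not connected in the tree.

A tree decomposition must satisfy three properties: every vertex lies in some bag; for every edge, both endpoints lie together in some bag; and for every vertex, the bags containing it form a connected subtree. Here bags containing vertex b are not connected in the tree, so the decomposition is invalid.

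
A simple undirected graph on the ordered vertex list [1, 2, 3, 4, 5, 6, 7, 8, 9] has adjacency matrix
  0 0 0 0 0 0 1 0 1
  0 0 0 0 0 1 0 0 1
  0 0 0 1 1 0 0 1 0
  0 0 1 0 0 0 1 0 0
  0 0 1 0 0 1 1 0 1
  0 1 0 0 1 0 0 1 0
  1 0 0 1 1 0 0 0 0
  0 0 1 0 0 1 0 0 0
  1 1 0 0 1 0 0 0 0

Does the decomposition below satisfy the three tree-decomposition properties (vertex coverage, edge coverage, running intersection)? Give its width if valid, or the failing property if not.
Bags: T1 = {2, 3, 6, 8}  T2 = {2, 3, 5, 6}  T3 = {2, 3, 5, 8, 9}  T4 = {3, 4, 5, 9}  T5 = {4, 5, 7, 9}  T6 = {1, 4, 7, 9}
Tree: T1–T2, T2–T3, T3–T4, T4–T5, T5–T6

No — bags containing vertex 8 are not connected in the tree.

A tree decomposition must satisfy three properties: every vertex lies in some bag; for every edge, both endpoints lie together in some bag; and for every vertex, the bags containing it form a connected subtree. Here bags containing vertex 8 are not connected in the tree, so the decomposition is invalid.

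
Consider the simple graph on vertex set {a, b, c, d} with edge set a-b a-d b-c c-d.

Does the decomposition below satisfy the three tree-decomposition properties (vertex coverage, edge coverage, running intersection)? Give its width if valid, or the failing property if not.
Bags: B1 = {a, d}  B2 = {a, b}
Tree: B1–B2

A tree decomposition must satisfy three properties: every vertex lies in some bag; for every edge, both endpoints lie together in some bag; and for every vertex, the bags containing it form a connected subtree. Here vertex c appears in no bag, so the decomposition is invalid.

No — vertex c appears in no bag.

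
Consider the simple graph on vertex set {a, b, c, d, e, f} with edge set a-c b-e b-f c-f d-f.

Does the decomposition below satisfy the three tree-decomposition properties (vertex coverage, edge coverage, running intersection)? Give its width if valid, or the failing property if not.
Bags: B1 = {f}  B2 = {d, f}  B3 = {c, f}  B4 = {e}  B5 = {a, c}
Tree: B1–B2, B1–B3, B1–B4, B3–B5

A tree decomposition must satisfy three properties: every vertex lies in some bag; for every edge, both endpoints lie together in some bag; and for every vertex, the bags containing it form a connected subtree. Here vertex b appears in no bag, so the decomposition is invalid.

No — vertex b appears in no bag.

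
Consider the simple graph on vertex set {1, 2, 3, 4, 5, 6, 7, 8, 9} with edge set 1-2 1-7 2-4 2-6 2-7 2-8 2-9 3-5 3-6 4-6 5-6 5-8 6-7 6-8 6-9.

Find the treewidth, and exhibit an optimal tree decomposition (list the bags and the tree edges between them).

Treewidth 2.
One such decomposition:
Bags: B1 = {2, 6, 8}  B2 = {2, 6, 7}  B3 = {1, 2, 7}  B4 = {2, 4, 6}  B5 = {5, 6, 8}  B6 = {2, 6, 9}  B7 = {3, 5, 6}
Tree: B1–B2, B2–B3, B1–B4, B1–B5, B4–B6, B5–B7

Every bag has size at most 3, so the width is 3 − 1 = 2 and tw(G) ≤ 2. For the lower bound, the 3 vertices {1, 2, 7} are pairwise adjacent, and any tree decomposition puts a clique entirely inside one bag — forcing width ≥ 2. Therefore the treewidth is 2.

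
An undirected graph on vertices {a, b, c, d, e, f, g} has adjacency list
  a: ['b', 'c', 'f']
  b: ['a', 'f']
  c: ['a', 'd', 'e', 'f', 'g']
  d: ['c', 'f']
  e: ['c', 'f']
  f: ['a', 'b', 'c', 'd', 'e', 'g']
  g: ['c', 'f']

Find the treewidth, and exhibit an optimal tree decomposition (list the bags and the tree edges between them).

Each bag holds 3 vertices, so the decomposition has width 2, which upper-bounds the treewidth. On the other hand G contains the 3-clique {c, d, f}. A clique must lie in a single bag of any decomposition, so no decomposition can have width below 2. Therefore the treewidth is 2.

Treewidth 2.
Bags: B1 = {c, f, g}  B2 = {a, c, f}  B3 = {c, e, f}  B4 = {a, b, f}  B5 = {c, d, f}
Tree: B1–B2, B1–B3, B2–B4, B2–B5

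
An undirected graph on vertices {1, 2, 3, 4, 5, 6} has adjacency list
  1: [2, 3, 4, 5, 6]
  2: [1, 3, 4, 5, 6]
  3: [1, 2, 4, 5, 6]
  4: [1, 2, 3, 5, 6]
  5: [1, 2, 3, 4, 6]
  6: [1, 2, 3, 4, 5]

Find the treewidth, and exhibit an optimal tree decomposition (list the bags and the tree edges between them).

Treewidth 5.
One such decomposition:
Bags: B1 = {1, 2, 3, 4, 5, 6}
Tree: (single bag)

With just one bag of size 6, the width is 6 − 1 = 5, so tw(G) ≤ 5. Conversely, {1, 2, 3, 4, 5, 6} is a clique of size 6, and the vertices of any clique must share a bag in every tree decomposition; so some bag has ≥ 6 vertices and tw(G) ≥ 5. The upper and lower bounds meet at 5, so that is the treewidth.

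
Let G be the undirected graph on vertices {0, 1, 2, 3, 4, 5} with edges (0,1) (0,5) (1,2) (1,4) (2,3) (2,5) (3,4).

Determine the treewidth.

2

A width-2 tree decomposition is:
Bags: B1 = {1, 3, 4}  B2 = {1, 2, 3}  B3 = {0, 1, 2}  B4 = {0, 2, 5}
Tree: B1–B2, B2–B3, B3–B4
The largest bag has 3 vertices, giving width 2; this decomposition certifies tw(G) ≤ 2. Since 4–3–2–1–4 is a cycle in G, G is not acyclic. Forests are exactly the graphs of treewidth ≤ 1, so tw(G) ≥ 2. Hence tw(G) = 2 exactly.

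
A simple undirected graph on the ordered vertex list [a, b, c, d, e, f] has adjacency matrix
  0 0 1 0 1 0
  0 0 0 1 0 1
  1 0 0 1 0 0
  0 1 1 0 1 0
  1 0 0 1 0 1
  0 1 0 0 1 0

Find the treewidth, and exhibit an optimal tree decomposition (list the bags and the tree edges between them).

Treewidth 2.
One optimal decomposition is:
Bags: B1 = {a, c, d}  B2 = {a, d, e}  B3 = {b, d, e}  B4 = {b, e, f}
Tree: B1–B2, B2–B3, B3–B4

The largest bag has 3 vertices, giving width 2; this decomposition certifies tw(G) ≤ 2. Since c–a–e–d–c is a cycle in G, G is not acyclic. Forests are exactly the graphs of treewidth ≤ 1, so tw(G) ≥ 2. Hence tw(G) = 2 exactly.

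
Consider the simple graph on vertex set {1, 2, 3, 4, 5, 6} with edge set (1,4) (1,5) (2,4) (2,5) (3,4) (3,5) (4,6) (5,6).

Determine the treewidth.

2

A width-2 tree decomposition is:
Bags: B1 = {3, 4, 5}  B2 = {2, 4, 5}  B3 = {1, 4, 5}  B4 = {4, 5, 6}
Tree: B1–B2, B2–B3, B3–B4
Each bag holds 3 vertices, so the decomposition has width 2, which upper-bounds the treewidth. For the lower bound, G contains the cycle 5–3–4–2–5, so G is not a forest; only forests have treewidth ≤ 1, hence tw(G) ≥ 2. Therefore the treewidth is 2.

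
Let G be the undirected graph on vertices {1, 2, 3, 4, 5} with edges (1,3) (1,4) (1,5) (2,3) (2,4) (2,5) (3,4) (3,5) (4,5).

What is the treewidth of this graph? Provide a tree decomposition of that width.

Treewidth 3.
Bags: B1 = {1, 3, 4, 5}  B2 = {2, 3, 4, 5}
Tree: B1–B2

Every bag has size at most 4, so the width is 4 − 1 = 3 and tw(G) ≤ 3. Conversely, {1, 3, 4, 5} is a clique of size 4, and the vertices of any clique must share a bag in every tree decomposition; so some bag has ≥ 4 vertices and tw(G) ≥ 3. Combining the bounds, tw(G) = 3.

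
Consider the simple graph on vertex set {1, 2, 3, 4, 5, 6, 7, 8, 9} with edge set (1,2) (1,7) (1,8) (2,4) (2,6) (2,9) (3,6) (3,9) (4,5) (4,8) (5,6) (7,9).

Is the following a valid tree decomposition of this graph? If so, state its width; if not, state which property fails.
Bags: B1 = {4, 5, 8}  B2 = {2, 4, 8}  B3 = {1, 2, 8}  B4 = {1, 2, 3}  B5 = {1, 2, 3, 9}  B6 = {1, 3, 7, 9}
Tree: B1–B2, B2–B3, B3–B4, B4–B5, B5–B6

A tree decomposition must satisfy three properties: every vertex lies in some bag; for every edge, both endpoints lie together in some bag; and for every vertex, the bags containing it form a connected subtree. Here vertex 6 appears in no bag, so the decomposition is invalid.

No — vertex 6 appears in no bag.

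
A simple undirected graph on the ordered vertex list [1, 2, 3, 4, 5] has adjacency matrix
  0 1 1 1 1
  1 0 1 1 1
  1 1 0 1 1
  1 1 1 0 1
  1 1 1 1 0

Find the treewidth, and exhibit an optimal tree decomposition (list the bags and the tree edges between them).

With just one bag of size 5, the width is 5 − 1 = 4, so tw(G) ≤ 4. For the lower bound, the 5 vertices {1, 2, 3, 4, 5} are pairwise adjacent, and any tree decomposition puts a clique entirely inside one bag — forcing width ≥ 4. Combining the bounds, tw(G) = 4.

Treewidth 4.
One optimal decomposition is:
Bags: B1 = {1, 2, 3, 4, 5}
Tree: (single bag)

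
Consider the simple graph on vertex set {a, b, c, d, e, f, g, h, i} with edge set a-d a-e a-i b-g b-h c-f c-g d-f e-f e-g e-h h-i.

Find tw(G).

3

A width-3 tree decomposition is:
Bags: B1 = {b, c, f, g}  B2 = {b, e, f, g}  B3 = {b, e, f, h}  B4 = {d, e, f, h}  B5 = {a, d, e, h}  B6 = {a, d, h, i}
Tree: B1–B2, B2–B3, B3–B4, B4–B5, B5–B6
Every bag has size at most 4, so the width is 4 − 1 = 3 and tw(G) ≤ 3. For the lower bound: the 4 vertex sets {b,c,g}, {f}, {e}, {a,d,h,i} are disjoint, each induces a connected subgraph, and every pair is joined by at least one edge of G. Contracting each set to a single vertex therefore yields K_{4} as a minor, and since treewidth is minor-monotone, tw(G) ≥ tw(K_{4}) = 3. Combining the bounds, tw(G) = 3.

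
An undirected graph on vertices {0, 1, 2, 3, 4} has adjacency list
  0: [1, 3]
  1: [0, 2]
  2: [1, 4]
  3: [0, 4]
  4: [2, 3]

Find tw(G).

2

A width-2 tree decomposition is:
Bags: B1 = {0, 3, 4}  B2 = {0, 1, 4}  B3 = {1, 2, 4}
Tree: B1–B2, B2–B3
Each bag holds 3 vertices, so the decomposition has width 2, which upper-bounds the treewidth. The edges 4–3–0–1–2–4 form a cycle, so G is not a tree and its treewidth is at least 2. Hence tw(G) = 2 exactly.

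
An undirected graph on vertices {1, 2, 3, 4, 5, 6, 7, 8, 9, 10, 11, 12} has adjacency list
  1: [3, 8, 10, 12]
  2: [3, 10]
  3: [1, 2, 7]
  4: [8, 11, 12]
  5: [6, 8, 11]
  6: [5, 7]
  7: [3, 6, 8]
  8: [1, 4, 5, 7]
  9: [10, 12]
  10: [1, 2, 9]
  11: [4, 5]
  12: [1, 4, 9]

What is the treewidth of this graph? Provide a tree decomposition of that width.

Treewidth 3.
One such decomposition:
Bags: B1 = {5, 6, 7, 11}  B2 = {5, 7, 8, 11}  B3 = {4, 7, 8, 11}  B4 = {3, 4, 7, 8}  B5 = {1, 3, 4, 8}  B6 = {1, 3, 4, 12}  B7 = {1, 2, 3, 12}  B8 = {1, 2, 10, 12}  B9 = {2, 9, 10, 12}
Tree: B1–B2, B2–B3, B3–B4, B4–B5, B5–B6, B6–B7, B7–B8, B8–B9

Every bag has size at most 4, so the width is 4 − 1 = 3 and tw(G) ≤ 3. For the lower bound: the 4 vertex sets {5,6,11}, {7}, {8}, {1,3,4,12} are disjoint, each induces a connected subgraph, and every pair is joined by at least one edge of G. Contracting each set to a single vertex therefore yields K_{4} as a minor, and since treewidth is minor-monotone, tw(G) ≥ tw(K_{4}) = 3. Therefore the treewidth is 3.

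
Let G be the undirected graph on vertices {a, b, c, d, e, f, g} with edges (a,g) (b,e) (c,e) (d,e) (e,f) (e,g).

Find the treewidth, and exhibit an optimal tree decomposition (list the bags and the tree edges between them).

Each bag holds 2 vertices, so the decomposition has width 1, which upper-bounds the treewidth. G has an edge, so its treewidth is at least 1. Hence tw(G) = 1 exactly.

Treewidth 1.
Bags: B1 = {b, e}  B2 = {c, e}  B3 = {d, e}  B4 = {e, g}  B5 = {a, g}  B6 = {e, f}
Tree: B1–B2, B2–B3, B1–B4, B4–B5, B3–B6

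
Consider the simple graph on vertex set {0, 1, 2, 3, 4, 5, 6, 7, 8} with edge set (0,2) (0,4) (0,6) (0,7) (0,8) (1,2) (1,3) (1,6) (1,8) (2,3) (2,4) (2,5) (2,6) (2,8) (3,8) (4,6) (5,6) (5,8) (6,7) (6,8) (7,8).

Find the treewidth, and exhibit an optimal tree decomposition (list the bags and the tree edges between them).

Each bag holds 4 vertices, so the decomposition has width 3, which upper-bounds the treewidth. On the other hand G contains the 4-clique {1, 2, 3, 8}. A clique must lie in a single bag of any decomposition, so no decomposition can have width below 3. The upper and lower bounds meet at 3, so that is the treewidth.

Treewidth 3.
One such decomposition:
Bags: B1 = {1, 2, 6, 8}  B2 = {2, 5, 6, 8}  B3 = {0, 2, 6, 8}  B4 = {0, 2, 4, 6}  B5 = {1, 2, 3, 8}  B6 = {0, 6, 7, 8}
Tree: B1–B2, B2–B3, B3–B4, B1–B5, B3–B6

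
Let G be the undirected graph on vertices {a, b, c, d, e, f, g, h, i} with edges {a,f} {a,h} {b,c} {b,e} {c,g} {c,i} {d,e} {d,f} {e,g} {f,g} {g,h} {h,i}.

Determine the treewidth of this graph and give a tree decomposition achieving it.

Each bag holds 4 vertices, so the decomposition has width 3, which upper-bounds the treewidth. For the lower bound: the 4 vertex sets {b,c,i}, {e}, {g}, {a,d,f,h} are disjoint, each induces a connected subgraph, and every pair is joined by at least one edge of G. Contracting each set to a single vertex therefore yields K_{4} as a minor, and since treewidth is minor-monotone, tw(G) ≥ tw(K_{4}) = 3. The upper and lower bounds meet at 3, so that is the treewidth.

Treewidth 3.
Bags: B1 = {b, c, e, i}  B2 = {c, e, g, i}  B3 = {e, g, h, i}  B4 = {d, e, g, h}  B5 = {d, f, g, h}  B6 = {a, d, f, h}
Tree: B1–B2, B2–B3, B3–B4, B4–B5, B5–B6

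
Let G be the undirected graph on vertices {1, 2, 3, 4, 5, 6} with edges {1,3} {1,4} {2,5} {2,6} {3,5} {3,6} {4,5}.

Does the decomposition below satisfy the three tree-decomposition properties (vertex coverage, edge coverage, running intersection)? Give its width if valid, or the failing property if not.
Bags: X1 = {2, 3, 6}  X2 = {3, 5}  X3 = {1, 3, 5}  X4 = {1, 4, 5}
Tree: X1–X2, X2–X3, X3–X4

No — edge (2,5) lies in no bag.

A tree decomposition must satisfy three properties: every vertex lies in some bag; for every edge, both endpoints lie together in some bag; and for every vertex, the bags containing it form a connected subtree. Here edge (2,5) lies in no bag, so the decomposition is invalid.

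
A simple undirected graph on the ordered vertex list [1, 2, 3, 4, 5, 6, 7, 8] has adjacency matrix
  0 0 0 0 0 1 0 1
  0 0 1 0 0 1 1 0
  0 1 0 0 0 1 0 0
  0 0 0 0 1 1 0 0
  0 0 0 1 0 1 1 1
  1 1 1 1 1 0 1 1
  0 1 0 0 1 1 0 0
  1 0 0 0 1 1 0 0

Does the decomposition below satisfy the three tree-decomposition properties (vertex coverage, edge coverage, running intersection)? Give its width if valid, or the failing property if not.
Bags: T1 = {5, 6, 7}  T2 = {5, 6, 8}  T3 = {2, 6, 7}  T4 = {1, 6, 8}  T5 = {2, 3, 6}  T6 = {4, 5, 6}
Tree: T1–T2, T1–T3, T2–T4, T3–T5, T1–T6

Yes; width 2.

Every vertex of G appears in some bag (union = {1, 2, 3, 4, 5, 6, 7, 8}); every edge is covered by a bag; and for each vertex v the set of bags containing v is connected in the bag tree. The decomposition is therefore valid. The largest bag has 3 vertices, so the width is 2.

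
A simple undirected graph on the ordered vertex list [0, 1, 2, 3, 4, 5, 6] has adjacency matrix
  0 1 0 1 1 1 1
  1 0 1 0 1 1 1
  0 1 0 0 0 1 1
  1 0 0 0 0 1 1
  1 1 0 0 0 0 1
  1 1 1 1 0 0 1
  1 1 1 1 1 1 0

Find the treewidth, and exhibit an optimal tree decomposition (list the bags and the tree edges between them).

Treewidth 3.
One such decomposition:
Bags: B1 = {0, 1, 4, 6}  B2 = {0, 1, 5, 6}  B3 = {0, 3, 5, 6}  B4 = {1, 2, 5, 6}
Tree: B1–B2, B2–B3, B2–B4

Each bag holds 4 vertices, so the decomposition has width 3, which upper-bounds the treewidth. Conversely, {0, 1, 4, 6} is a clique of size 4, and the vertices of any clique must share a bag in every tree decomposition; so some bag has ≥ 4 vertices and tw(G) ≥ 3. Combining the bounds, tw(G) = 3.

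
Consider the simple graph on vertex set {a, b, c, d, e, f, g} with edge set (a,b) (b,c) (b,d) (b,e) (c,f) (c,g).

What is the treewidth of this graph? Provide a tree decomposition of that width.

Each bag holds 2 vertices, so the decomposition has width 1, which upper-bounds the treewidth. Since G has at least one edge (e.g. a–b), it is not an edgeless graph, so tw(G) ≥ 1. Therefore the treewidth is 1.

Treewidth 1.
Bags: B1 = {a, b}  B2 = {b, c}  B3 = {c, f}  B4 = {b, d}  B5 = {b, e}  B6 = {c, g}
Tree: B1–B2, B2–B3, B1–B4, B4–B5, B3–B6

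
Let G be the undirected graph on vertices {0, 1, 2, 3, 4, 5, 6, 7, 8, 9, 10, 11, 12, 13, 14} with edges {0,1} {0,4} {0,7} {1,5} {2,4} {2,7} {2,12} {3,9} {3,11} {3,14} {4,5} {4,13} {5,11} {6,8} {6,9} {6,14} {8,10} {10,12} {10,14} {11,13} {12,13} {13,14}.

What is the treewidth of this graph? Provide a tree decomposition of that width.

Treewidth 3.
One such decomposition:
Bags: B1 = {0, 1, 5, 7}  B2 = {0, 4, 5, 7}  B3 = {2, 4, 5, 7}  B4 = {2, 4, 5, 11}  B5 = {2, 4, 11, 13}  B6 = {2, 11, 12, 13}  B7 = {3, 11, 12, 13}  B8 = {3, 12, 13, 14}  B9 = {3, 10, 12, 14}  B10 = {3, 9, 10, 14}  B11 = {6, 9, 10, 14}  B12 = {6, 8, 9, 10}
Tree: B1–B2, B2–B3, B3–B4, B4–B5, B5–B6, B6–B7, B7–B8, B8–B9, B9–B10, B10–B11, B11–B12

Every bag has size at most 4, so the width is 4 − 1 = 3 and tw(G) ≤ 3. For the lower bound: the 4 vertex sets {0,1,7}, {5}, {4}, {2,11,12,13} are disjoint, each induces a connected subgraph, and every pair is joined by at least one edge of G. Contracting each set to a single vertex therefore yields K_{4} as a minor, and since treewidth is minor-monotone, tw(G) ≥ tw(K_{4}) = 3. Therefore the treewidth is 3.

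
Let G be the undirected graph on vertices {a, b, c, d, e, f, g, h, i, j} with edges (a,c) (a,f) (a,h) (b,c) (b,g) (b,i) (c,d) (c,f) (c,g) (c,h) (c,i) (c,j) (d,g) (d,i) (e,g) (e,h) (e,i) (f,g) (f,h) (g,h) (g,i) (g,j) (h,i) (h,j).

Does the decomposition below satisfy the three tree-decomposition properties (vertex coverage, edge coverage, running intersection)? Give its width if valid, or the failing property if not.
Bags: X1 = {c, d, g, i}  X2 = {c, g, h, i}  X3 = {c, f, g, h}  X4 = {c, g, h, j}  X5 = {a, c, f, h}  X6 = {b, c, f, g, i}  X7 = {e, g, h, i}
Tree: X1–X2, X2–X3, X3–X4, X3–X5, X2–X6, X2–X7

No — bags containing vertex f are not connected in the tree.

A tree decomposition must satisfy three properties: every vertex lies in some bag; for every edge, both endpoints lie together in some bag; and for every vertex, the bags containing it form a connected subtree. Here bags containing vertex f are not connected in the tree, so the decomposition is invalid.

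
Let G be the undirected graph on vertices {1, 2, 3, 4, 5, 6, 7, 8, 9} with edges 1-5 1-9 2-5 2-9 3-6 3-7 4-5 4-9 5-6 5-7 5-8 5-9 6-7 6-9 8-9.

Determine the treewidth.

2

A width-2 tree decomposition is:
Bags: B1 = {5, 6, 7}  B2 = {5, 6, 9}  B3 = {1, 5, 9}  B4 = {3, 6, 7}  B5 = {5, 8, 9}  B6 = {4, 5, 9}  B7 = {2, 5, 9}
Tree: B1–B2, B2–B3, B1–B4, B2–B5, B2–B6, B5–B7
Each bag holds 3 vertices, so the decomposition has width 2, which upper-bounds the treewidth. For the lower bound, the 3 vertices {3, 6, 7} are pairwise adjacent, and any tree decomposition puts a clique entirely inside one bag — forcing width ≥ 2. Combining the bounds, tw(G) = 2.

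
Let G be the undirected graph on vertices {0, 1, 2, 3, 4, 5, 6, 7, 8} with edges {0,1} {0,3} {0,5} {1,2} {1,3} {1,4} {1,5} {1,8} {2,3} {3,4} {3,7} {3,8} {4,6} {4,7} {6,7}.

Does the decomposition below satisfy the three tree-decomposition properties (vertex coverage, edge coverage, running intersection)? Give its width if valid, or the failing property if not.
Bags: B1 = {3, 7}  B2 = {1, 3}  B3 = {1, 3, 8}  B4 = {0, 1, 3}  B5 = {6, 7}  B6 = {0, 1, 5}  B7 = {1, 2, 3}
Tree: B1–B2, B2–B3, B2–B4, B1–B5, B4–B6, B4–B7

A tree decomposition must satisfy three properties: every vertex lies in some bag; for every edge, both endpoints lie together in some bag; and for every vertex, the bags containing it form a connected subtree. Here vertex 4 appears in no bag, so the decomposition is invalid.

No — vertex 4 appears in no bag.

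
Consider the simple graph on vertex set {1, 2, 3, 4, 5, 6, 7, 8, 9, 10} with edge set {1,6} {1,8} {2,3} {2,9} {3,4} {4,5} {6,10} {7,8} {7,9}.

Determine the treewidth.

1

A width-1 tree decomposition is:
Bags: B1 = {6, 10}  B2 = {1, 6}  B3 = {1, 8}  B4 = {7, 8}  B5 = {7, 9}  B6 = {2, 9}  B7 = {2, 3}  B8 = {3, 4}  B9 = {4, 5}
Tree: B1–B2, B2–B3, B3–B4, B4–B5, B5–B6, B6–B7, B7–B8, B8–B9
Each bag holds 2 vertices, so the decomposition has width 1, which upper-bounds the treewidth. G has an edge, so its treewidth is at least 1. Combining the bounds, tw(G) = 1.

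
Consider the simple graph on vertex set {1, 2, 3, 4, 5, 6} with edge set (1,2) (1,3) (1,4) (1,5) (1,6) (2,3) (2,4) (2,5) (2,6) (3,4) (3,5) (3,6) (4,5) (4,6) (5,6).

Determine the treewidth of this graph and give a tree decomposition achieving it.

With just one bag of size 6, the width is 6 − 1 = 5, so tw(G) ≤ 5. For the lower bound, the 6 vertices {1, 2, 3, 4, 5, 6} are pairwise adjacent, and any tree decomposition puts a clique entirely inside one bag — forcing width ≥ 5. The upper and lower bounds meet at 5, so that is the treewidth.

Treewidth 5.
Bags: B1 = {1, 2, 3, 4, 5, 6}
Tree: (single bag)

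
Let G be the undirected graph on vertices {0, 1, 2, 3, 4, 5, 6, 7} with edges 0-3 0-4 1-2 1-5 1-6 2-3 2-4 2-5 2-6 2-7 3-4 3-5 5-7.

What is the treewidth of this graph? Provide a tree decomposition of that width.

Treewidth 2.
One optimal decomposition is:
Bags: B1 = {2, 3, 5}  B2 = {2, 3, 4}  B3 = {2, 5, 7}  B4 = {1, 2, 5}  B5 = {0, 3, 4}  B6 = {1, 2, 6}
Tree: B1–B2, B1–B3, B1–B4, B2–B5, B4–B6

Each bag holds 3 vertices, so the decomposition has width 2, which upper-bounds the treewidth. For the lower bound, the 3 vertices {0, 3, 4} are pairwise adjacent, and any tree decomposition puts a clique entirely inside one bag — forcing width ≥ 2. Combining the bounds, tw(G) = 2.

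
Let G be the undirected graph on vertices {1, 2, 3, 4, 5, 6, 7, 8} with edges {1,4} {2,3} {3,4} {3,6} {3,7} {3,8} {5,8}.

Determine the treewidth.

1

A width-1 tree decomposition is:
Bags: B1 = {3, 4}  B2 = {3, 8}  B3 = {2, 3}  B4 = {1, 4}  B5 = {3, 7}  B6 = {5, 8}  B7 = {3, 6}
Tree: B1–B2, B2–B3, B1–B4, B2–B5, B2–B6, B5–B7
Each bag holds 2 vertices, so the decomposition has width 1, which upper-bounds the treewidth. Since G has at least one edge (e.g. 4–3), it is not an edgeless graph, so tw(G) ≥ 1. The upper and lower bounds meet at 1, so that is the treewidth.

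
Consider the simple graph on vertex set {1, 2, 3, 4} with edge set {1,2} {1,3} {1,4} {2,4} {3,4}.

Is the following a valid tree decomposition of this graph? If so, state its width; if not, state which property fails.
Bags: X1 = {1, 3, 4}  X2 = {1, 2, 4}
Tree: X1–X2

Every vertex of G appears in some bag (union = {1, 2, 3, 4}); every edge is covered by a bag; and for each vertex v the set of bags containing v is connected in the bag tree. The decomposition is therefore valid. The largest bag has 3 vertices, so the width is 2.

Yes; width 2.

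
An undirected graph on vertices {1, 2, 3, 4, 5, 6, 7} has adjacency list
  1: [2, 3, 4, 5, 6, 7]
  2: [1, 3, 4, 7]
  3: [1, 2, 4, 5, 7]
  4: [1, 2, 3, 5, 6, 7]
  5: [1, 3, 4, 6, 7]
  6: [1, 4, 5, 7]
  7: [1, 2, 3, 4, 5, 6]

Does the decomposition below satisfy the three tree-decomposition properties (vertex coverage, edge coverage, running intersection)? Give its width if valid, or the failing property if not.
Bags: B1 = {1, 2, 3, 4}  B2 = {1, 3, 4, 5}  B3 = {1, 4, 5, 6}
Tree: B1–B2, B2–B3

No — vertex 7 appears in no bag.

A tree decomposition must satisfy three properties: every vertex lies in some bag; for every edge, both endpoints lie together in some bag; and for every vertex, the bags containing it form a connected subtree. Here vertex 7 appears in no bag, so the decomposition is invalid.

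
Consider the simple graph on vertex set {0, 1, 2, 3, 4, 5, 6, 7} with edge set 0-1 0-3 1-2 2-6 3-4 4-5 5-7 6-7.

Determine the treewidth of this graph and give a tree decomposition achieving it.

Treewidth 2.
One optimal decomposition is:
Bags: B1 = {2, 6, 7}  B2 = {1, 2, 7}  B3 = {0, 1, 7}  B4 = {0, 3, 7}  B5 = {3, 4, 7}  B6 = {4, 5, 7}
Tree: B1–B2, B2–B3, B3–B4, B4–B5, B5–B6

Every bag has size at most 3, so the width is 3 − 1 = 2 and tw(G) ≤ 2. The edges 7–6–2–1–0–3–4–5–7 form a cycle, so G is not a tree and its treewidth is at least 2. Therefore the treewidth is 2.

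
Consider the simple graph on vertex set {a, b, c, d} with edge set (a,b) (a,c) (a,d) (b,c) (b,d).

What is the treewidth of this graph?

2

A width-2 tree decomposition is:
Bags: B1 = {a, b, d}  B2 = {a, b, c}
Tree: B1–B2
The largest bag has 3 vertices, giving width 2; this decomposition certifies tw(G) ≤ 2. On the other hand G contains the 3-clique {a, b, d}. A clique must lie in a single bag of any decomposition, so no decomposition can have width below 2. Hence tw(G) = 2 exactly.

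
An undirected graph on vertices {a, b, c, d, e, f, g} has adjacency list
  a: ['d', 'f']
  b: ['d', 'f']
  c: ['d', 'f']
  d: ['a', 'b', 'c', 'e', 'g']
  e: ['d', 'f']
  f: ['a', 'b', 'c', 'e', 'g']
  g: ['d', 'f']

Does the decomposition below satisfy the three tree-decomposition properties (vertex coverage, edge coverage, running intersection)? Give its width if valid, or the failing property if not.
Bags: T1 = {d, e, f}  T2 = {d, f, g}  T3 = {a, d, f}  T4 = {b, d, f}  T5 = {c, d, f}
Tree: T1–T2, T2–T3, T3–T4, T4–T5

Checking the three conditions: (i) the bags cover all of {a, b, c, d, e, f, g}; (ii) for each edge, some bag contains both endpoints; (iii) the bags containing any fixed vertex form a subtree. All hold, so the decomposition is valid with width 3 − 1 = 2.

Yes; width 2.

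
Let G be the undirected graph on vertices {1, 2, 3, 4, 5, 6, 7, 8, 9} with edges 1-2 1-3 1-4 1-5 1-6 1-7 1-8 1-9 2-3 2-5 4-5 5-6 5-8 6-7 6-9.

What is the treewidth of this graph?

A width-2 tree decomposition is:
Bags: B1 = {1, 6, 7}  B2 = {1, 5, 6}  B3 = {1, 5, 8}  B4 = {1, 2, 5}  B5 = {1, 2, 3}  B6 = {1, 4, 5}  B7 = {1, 6, 9}
Tree: B1–B2, B2–B3, B2–B4, B4–B5, B3–B6, B1–B7
The largest bag has 3 vertices, giving width 2; this decomposition certifies tw(G) ≤ 2. For the lower bound, the 3 vertices {1, 6, 9} are pairwise adjacent, and any tree decomposition puts a clique entirely inside one bag — forcing width ≥ 2. The upper and lower bounds meet at 2, so that is the treewidth.

2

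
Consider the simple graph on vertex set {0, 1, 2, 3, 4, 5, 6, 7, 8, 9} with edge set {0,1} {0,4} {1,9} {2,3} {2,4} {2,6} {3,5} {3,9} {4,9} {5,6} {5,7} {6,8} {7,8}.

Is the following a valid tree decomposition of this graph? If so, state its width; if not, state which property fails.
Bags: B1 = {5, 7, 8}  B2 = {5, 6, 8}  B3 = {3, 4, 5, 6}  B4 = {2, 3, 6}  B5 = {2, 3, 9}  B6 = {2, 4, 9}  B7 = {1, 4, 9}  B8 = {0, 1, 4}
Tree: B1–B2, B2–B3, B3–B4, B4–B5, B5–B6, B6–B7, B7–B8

A tree decomposition must satisfy three properties: every vertex lies in some bag; for every edge, both endpoints lie together in some bag; and for every vertex, the bags containing it form a connected subtree. Here bags containing vertex 4 are not connected in the tree, so the decomposition is invalid.

No — bags containing vertex 4 are not connected in the tree.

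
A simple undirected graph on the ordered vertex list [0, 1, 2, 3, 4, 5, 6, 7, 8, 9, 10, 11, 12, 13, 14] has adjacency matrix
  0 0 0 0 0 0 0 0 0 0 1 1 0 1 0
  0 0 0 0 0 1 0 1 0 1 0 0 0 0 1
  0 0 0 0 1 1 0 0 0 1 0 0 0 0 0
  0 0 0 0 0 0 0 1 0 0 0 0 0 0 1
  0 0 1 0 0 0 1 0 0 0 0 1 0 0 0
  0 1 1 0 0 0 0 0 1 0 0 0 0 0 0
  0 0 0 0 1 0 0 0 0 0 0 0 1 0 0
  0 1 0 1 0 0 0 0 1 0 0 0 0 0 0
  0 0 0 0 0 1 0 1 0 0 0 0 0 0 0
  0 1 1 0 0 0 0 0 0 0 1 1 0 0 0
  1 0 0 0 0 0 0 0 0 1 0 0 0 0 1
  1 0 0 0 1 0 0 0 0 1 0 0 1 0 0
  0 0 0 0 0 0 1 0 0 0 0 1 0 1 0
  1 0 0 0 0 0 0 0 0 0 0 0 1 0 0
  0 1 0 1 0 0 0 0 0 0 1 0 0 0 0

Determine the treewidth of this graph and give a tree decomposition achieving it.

Treewidth 3.
Bags: B1 = {0, 6, 12, 13}  B2 = {0, 6, 11, 12}  B3 = {0, 4, 6, 11}  B4 = {0, 4, 10, 11}  B5 = {4, 9, 10, 11}  B6 = {2, 4, 9, 10}  B7 = {2, 9, 10, 14}  B8 = {1, 2, 9, 14}  B9 = {1, 2, 5, 14}  B10 = {1, 3, 5, 14}  B11 = {1, 3, 5, 7}  B12 = {3, 5, 7, 8}
Tree: B1–B2, B2–B3, B3–B4, B4–B5, B5–B6, B6–B7, B7–B8, B8–B9, B9–B10, B10–B11, B11–B12

The largest bag has 4 vertices, giving width 3; this decomposition certifies tw(G) ≤ 3. For the lower bound: the 4 vertex sets {6,12,13}, {0}, {11}, {2,4,9,10} are disjoint, each induces a connected subgraph, and every pair is joined by at least one edge of G. Contracting each set to a single vertex therefore yields K_{4} as a minor, and since treewidth is minor-monotone, tw(G) ≥ tw(K_{4}) = 3. Therefore the treewidth is 3.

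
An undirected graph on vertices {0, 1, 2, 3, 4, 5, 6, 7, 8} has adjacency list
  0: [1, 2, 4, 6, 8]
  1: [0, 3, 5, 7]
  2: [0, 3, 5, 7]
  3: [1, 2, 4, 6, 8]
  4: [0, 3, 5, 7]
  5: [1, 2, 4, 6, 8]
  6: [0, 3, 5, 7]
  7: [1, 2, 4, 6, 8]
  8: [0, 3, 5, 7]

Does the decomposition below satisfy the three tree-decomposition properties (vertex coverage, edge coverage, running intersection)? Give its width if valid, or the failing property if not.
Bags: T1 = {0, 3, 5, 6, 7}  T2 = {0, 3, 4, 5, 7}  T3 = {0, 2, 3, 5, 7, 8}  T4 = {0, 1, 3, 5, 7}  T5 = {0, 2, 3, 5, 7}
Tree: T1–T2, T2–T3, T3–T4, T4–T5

No — bags containing vertex 2 are not connected in the tree.

A tree decomposition must satisfy three properties: every vertex lies in some bag; for every edge, both endpoints lie together in some bag; and for every vertex, the bags containing it form a connected subtree. Here bags containing vertex 2 are not connected in the tree, so the decomposition is invalid.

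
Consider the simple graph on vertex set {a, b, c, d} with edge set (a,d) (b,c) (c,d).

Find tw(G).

A width-1 tree decomposition is:
Bags: B1 = {c, d}  B2 = {b, c}  B3 = {a, d}
Tree: B1–B2, B1–B3
Every bag has size at most 2, so the width is 2 − 1 = 1 and tw(G) ≤ 1. G has an edge, so its treewidth is at least 1. Hence tw(G) = 1 exactly.

1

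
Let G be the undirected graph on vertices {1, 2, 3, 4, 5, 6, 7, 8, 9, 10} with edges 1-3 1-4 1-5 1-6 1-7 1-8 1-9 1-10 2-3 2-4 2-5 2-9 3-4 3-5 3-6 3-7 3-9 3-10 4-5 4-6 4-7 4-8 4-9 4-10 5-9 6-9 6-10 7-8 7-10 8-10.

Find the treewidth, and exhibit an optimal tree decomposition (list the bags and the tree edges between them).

Every bag has size at most 5, so the width is 5 − 1 = 4 and tw(G) ≤ 4. Conversely, {1, 4, 7, 8, 10} is a clique of size 5, and the vertices of any clique must share a bag in every tree decomposition; so some bag has ≥ 5 vertices and tw(G) ≥ 4. Hence tw(G) = 4 exactly.

Treewidth 4.
Bags: B1 = {1, 3, 4, 7, 10}  B2 = {1, 3, 4, 6, 10}  B3 = {1, 3, 4, 6, 9}  B4 = {1, 3, 4, 5, 9}  B5 = {1, 4, 7, 8, 10}  B6 = {2, 3, 4, 5, 9}
Tree: B1–B2, B2–B3, B3–B4, B1–B5, B4–B6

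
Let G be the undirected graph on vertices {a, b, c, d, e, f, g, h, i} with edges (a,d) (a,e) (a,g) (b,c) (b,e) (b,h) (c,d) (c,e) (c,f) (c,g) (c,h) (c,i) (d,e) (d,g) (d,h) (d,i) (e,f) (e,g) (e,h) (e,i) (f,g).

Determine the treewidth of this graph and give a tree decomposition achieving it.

The largest bag has 4 vertices, giving width 3; this decomposition certifies tw(G) ≤ 3. On the other hand G contains the 4-clique {c, d, e, g}. A clique must lie in a single bag of any decomposition, so no decomposition can have width below 3. Hence tw(G) = 3 exactly.

Treewidth 3.
One optimal decomposition is:
Bags: B1 = {c, e, f, g}  B2 = {c, d, e, g}  B3 = {c, d, e, h}  B4 = {c, d, e, i}  B5 = {b, c, e, h}  B6 = {a, d, e, g}
Tree: B1–B2, B2–B3, B3–B4, B3–B5, B2–B6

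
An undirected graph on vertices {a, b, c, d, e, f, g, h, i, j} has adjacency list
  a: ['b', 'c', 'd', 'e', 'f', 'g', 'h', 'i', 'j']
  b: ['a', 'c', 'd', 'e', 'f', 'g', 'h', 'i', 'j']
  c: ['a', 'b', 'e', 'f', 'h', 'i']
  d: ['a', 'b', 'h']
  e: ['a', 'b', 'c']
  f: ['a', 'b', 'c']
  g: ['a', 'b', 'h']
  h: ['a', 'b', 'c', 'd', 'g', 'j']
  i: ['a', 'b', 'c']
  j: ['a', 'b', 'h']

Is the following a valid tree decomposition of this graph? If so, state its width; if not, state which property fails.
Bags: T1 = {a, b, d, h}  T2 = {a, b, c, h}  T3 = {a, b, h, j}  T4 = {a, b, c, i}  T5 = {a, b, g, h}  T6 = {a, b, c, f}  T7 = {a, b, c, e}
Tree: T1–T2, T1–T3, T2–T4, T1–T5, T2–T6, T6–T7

Every vertex of G appears in some bag (union = {a, b, c, d, e, f, g, h, i, j}); every edge is covered by a bag; and for each vertex v the set of bags containing v is connected in the bag tree. The decomposition is therefore valid. The largest bag has 4 vertices, so the width is 3.

Yes; width 3.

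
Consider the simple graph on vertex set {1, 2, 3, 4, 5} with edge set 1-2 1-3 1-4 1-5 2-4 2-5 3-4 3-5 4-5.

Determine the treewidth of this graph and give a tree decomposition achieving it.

Treewidth 3.
Bags: B1 = {1, 2, 4, 5}  B2 = {1, 3, 4, 5}
Tree: B1–B2

Every bag has size at most 4, so the width is 4 − 1 = 3 and tw(G) ≤ 3. On the other hand G contains the 4-clique {1, 2, 4, 5}. A clique must lie in a single bag of any decomposition, so no decomposition can have width below 3. Therefore the treewidth is 3.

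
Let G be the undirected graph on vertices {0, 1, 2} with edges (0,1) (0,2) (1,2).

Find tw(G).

2

A width-2 tree decomposition is:
Bags: B1 = {0, 1, 2}
Tree: (single bag)
With just one bag of size 3, the width is 3 − 1 = 2, so tw(G) ≤ 2. For the lower bound, the 3 vertices {0, 1, 2} are pairwise adjacent, and any tree decomposition puts a clique entirely inside one bag — forcing width ≥ 2. Hence tw(G) = 2 exactly.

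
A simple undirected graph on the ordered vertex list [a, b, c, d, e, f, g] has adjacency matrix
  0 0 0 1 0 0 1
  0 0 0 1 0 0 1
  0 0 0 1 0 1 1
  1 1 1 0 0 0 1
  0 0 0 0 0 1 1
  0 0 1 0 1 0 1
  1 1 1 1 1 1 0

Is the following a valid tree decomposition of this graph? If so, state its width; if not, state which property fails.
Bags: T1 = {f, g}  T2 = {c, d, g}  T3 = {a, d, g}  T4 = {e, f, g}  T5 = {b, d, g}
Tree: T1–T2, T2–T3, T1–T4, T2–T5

No — edge (c,f) lies in no bag.

A tree decomposition must satisfy three properties: every vertex lies in some bag; for every edge, both endpoints lie together in some bag; and for every vertex, the bags containing it form a connected subtree. Here edge (c,f) lies in no bag, so the decomposition is invalid.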